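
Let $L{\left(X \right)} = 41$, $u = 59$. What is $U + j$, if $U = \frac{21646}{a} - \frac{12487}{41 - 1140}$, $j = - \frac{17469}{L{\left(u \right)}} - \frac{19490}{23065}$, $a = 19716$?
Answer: $- \frac{121321130235253}{292722278898} \approx -414.46$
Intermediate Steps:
$j = - \frac{80744315}{189133}$ ($j = - \frac{17469}{41} - \frac{19490}{23065} = \left(-17469\right) \frac{1}{41} - \frac{3898}{4613} = - \frac{17469}{41} - \frac{3898}{4613} = - \frac{80744315}{189133} \approx -426.92$)
$U = \frac{134991323}{10833942}$ ($U = \frac{21646}{19716} - \frac{12487}{41 - 1140} = 21646 \cdot \frac{1}{19716} - \frac{12487}{41 - 1140} = \frac{10823}{9858} - \frac{12487}{-1099} = \frac{10823}{9858} - - \frac{12487}{1099} = \frac{10823}{9858} + \frac{12487}{1099} = \frac{134991323}{10833942} \approx 12.46$)
$U + j = \frac{134991323}{10833942} - \frac{80744315}{189133} = - \frac{121321130235253}{292722278898}$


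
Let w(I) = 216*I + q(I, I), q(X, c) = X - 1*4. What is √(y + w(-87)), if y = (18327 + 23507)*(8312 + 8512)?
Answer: √703796333 ≈ 26529.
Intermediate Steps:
q(X, c) = -4 + X (q(X, c) = X - 4 = -4 + X)
w(I) = -4 + 217*I (w(I) = 216*I + (-4 + I) = -4 + 217*I)
y = 703815216 (y = 41834*16824 = 703815216)
√(y + w(-87)) = √(703815216 + (-4 + 217*(-87))) = √(703815216 + (-4 - 18879)) = √(703815216 - 18883) = √703796333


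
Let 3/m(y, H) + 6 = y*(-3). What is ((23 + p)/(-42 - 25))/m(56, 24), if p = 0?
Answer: 1334/67 ≈ 19.910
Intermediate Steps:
m(y, H) = 3/(-6 - 3*y) (m(y, H) = 3/(-6 + y*(-3)) = 3/(-6 - 3*y))
((23 + p)/(-42 - 25))/m(56, 24) = ((23 + 0)/(-42 - 25))/((-1/(2 + 56))) = (23/(-67))/((-1/58)) = (23*(-1/67))/((-1*1/58)) = -23/(67*(-1/58)) = -23/67*(-58) = 1334/67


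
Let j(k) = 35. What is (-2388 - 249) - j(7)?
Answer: -2672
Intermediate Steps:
(-2388 - 249) - j(7) = (-2388 - 249) - 1*35 = -2637 - 35 = -2672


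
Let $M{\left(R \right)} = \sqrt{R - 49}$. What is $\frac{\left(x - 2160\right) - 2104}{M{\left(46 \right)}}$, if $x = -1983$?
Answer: $\frac{6247 i \sqrt{3}}{3} \approx 3606.7 i$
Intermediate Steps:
$M{\left(R \right)} = \sqrt{-49 + R}$
$\frac{\left(x - 2160\right) - 2104}{M{\left(46 \right)}} = \frac{\left(-1983 - 2160\right) - 2104}{\sqrt{-49 + 46}} = \frac{-4143 - 2104}{\sqrt{-3}} = - \frac{6247}{i \sqrt{3}} = - 6247 \left(- \frac{i \sqrt{3}}{3}\right) = \frac{6247 i \sqrt{3}}{3}$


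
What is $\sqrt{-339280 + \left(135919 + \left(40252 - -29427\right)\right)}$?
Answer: $i \sqrt{133682} \approx 365.63 i$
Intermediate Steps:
$\sqrt{-339280 + \left(135919 + \left(40252 - -29427\right)\right)} = \sqrt{-339280 + \left(135919 + \left(40252 + 29427\right)\right)} = \sqrt{-339280 + \left(135919 + 69679\right)} = \sqrt{-339280 + 205598} = \sqrt{-133682} = i \sqrt{133682}$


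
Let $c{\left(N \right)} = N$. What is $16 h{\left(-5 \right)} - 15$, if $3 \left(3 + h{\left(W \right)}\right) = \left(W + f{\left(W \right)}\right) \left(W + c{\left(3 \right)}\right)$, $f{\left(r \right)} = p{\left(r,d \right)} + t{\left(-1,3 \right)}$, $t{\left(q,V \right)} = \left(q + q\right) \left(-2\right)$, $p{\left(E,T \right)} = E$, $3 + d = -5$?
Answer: $1$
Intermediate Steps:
$d = -8$ ($d = -3 - 5 = -8$)
$t{\left(q,V \right)} = - 4 q$ ($t{\left(q,V \right)} = 2 q \left(-2\right) = - 4 q$)
$f{\left(r \right)} = 4 + r$ ($f{\left(r \right)} = r - -4 = r + 4 = 4 + r$)
$h{\left(W \right)} = -3 + \frac{\left(3 + W\right) \left(4 + 2 W\right)}{3}$ ($h{\left(W \right)} = -3 + \frac{\left(W + \left(4 + W\right)\right) \left(W + 3\right)}{3} = -3 + \frac{\left(4 + 2 W\right) \left(3 + W\right)}{3} = -3 + \frac{\left(3 + W\right) \left(4 + 2 W\right)}{3}$)
$16 h{\left(-5 \right)} - 15 = 16 \left(1 + \frac{2 \left(-5\right)^{2}}{3} + \frac{10}{3} \left(-5\right)\right) - 15 = 16 \left(1 + \frac{2}{3} \cdot 25 - \frac{50}{3}\right) - 15 = 16 \left(1 + \frac{50}{3} - \frac{50}{3}\right) - 15 = 16 \cdot 1 - 15 = 16 - 15 = 1$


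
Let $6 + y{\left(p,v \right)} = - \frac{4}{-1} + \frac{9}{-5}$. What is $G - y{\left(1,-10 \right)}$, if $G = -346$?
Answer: $- \frac{1711}{5} \approx -342.2$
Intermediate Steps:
$y{\left(p,v \right)} = - \frac{19}{5}$ ($y{\left(p,v \right)} = -6 + \left(- \frac{4}{-1} + \frac{9}{-5}\right) = -6 + \left(\left(-4\right) \left(-1\right) + 9 \left(- \frac{1}{5}\right)\right) = -6 + \left(4 - \frac{9}{5}\right) = -6 + \frac{11}{5} = - \frac{19}{5}$)
$G - y{\left(1,-10 \right)} = -346 - - \frac{19}{5} = -346 + \frac{19}{5} = - \frac{1711}{5}$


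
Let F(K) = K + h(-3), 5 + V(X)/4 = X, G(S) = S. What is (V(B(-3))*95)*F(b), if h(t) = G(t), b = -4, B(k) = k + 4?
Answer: 10640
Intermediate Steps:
B(k) = 4 + k
V(X) = -20 + 4*X
h(t) = t
F(K) = -3 + K (F(K) = K - 3 = -3 + K)
(V(B(-3))*95)*F(b) = ((-20 + 4*(4 - 3))*95)*(-3 - 4) = ((-20 + 4*1)*95)*(-7) = ((-20 + 4)*95)*(-7) = -16*95*(-7) = -1520*(-7) = 10640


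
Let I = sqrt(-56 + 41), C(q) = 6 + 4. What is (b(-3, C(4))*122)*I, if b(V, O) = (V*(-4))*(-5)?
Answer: -7320*I*sqrt(15) ≈ -28350.0*I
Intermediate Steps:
C(q) = 10
I = I*sqrt(15) (I = sqrt(-15) = I*sqrt(15) ≈ 3.873*I)
b(V, O) = 20*V (b(V, O) = -4*V*(-5) = 20*V)
(b(-3, C(4))*122)*I = ((20*(-3))*122)*(I*sqrt(15)) = (-60*122)*(I*sqrt(15)) = -7320*I*sqrt(15)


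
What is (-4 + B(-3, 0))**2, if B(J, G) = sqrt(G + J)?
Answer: (4 - I*sqrt(3))**2 ≈ 13.0 - 13.856*I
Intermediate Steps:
(-4 + B(-3, 0))**2 = (-4 + sqrt(0 - 3))**2 = (-4 + sqrt(-3))**2 = (-4 + I*sqrt(3))**2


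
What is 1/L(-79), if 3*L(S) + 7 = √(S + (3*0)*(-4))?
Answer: -21/128 - 3*I*√79/128 ≈ -0.16406 - 0.20832*I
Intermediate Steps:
L(S) = -7/3 + √S/3 (L(S) = -7/3 + √(S + (3*0)*(-4))/3 = -7/3 + √(S + 0*(-4))/3 = -7/3 + √(S + 0)/3 = -7/3 + √S/3)
1/L(-79) = 1/(-7/3 + √(-79)/3) = 1/(-7/3 + (I*√79)/3) = 1/(-7/3 + I*√79/3)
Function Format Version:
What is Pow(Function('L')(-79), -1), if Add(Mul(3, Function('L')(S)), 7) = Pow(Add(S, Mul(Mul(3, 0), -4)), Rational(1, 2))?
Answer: Add(Rational(-21, 128), Mul(Rational(-3, 128), I, Pow(79, Rational(1, 2)))) ≈ Add(-0.16406, Mul(-0.20832, I))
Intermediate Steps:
Function('L')(S) = Add(Rational(-7, 3), Mul(Rational(1, 3), Pow(S, Rational(1, 2)))) (Function('L')(S) = Add(Rational(-7, 3), Mul(Rational(1, 3), Pow(Add(S, Mul(Mul(3, 0), -4)), Rational(1, 2)))) = Add(Rational(-7, 3), Mul(Rational(1, 3), Pow(Add(S, Mul(0, -4)), Rational(1, 2)))) = Add(Rational(-7, 3), Mul(Rational(1, 3), Pow(Add(S, 0), Rational(1, 2)))) = Add(Rational(-7, 3), Mul(Rational(1, 3), Pow(S, Rational(1, 2)))))
Pow(Function('L')(-79), -1) = Pow(Add(Rational(-7, 3), Mul(Rational(1, 3), Pow(-79, Rational(1, 2)))), -1) = Pow(Add(Rational(-7, 3), Mul(Rational(1, 3), Mul(I, Pow(79, Rational(1, 2))))), -1) = Pow(Add(Rational(-7, 3), Mul(Rational(1, 3), I, Pow(79, Rational(1, 2)))), -1)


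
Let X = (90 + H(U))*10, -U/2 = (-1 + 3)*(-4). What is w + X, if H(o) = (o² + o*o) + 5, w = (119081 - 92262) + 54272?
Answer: 87161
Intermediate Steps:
U = 16 (U = -2*(-1 + 3)*(-4) = -4*(-4) = -2*(-8) = 16)
w = 81091 (w = 26819 + 54272 = 81091)
H(o) = 5 + 2*o² (H(o) = (o² + o²) + 5 = 2*o² + 5 = 5 + 2*o²)
X = 6070 (X = (90 + (5 + 2*16²))*10 = (90 + (5 + 2*256))*10 = (90 + (5 + 512))*10 = (90 + 517)*10 = 607*10 = 6070)
w + X = 81091 + 6070 = 87161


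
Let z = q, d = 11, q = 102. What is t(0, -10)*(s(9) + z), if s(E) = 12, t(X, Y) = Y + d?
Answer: 114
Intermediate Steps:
t(X, Y) = 11 + Y (t(X, Y) = Y + 11 = 11 + Y)
z = 102
t(0, -10)*(s(9) + z) = (11 - 10)*(12 + 102) = 1*114 = 114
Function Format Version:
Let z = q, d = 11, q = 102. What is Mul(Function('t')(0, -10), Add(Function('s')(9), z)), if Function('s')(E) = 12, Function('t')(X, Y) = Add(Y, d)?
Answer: 114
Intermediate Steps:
Function('t')(X, Y) = Add(11, Y) (Function('t')(X, Y) = Add(Y, 11) = Add(11, Y))
z = 102
Mul(Function('t')(0, -10), Add(Function('s')(9), z)) = Mul(Add(11, -10), Add(12, 102)) = Mul(1, 114) = 114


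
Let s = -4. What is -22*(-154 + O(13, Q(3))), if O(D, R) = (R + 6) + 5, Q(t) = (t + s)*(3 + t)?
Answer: 3278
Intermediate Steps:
Q(t) = (-4 + t)*(3 + t) (Q(t) = (t - 4)*(3 + t) = (-4 + t)*(3 + t))
O(D, R) = 11 + R (O(D, R) = (6 + R) + 5 = 11 + R)
-22*(-154 + O(13, Q(3))) = -22*(-154 + (11 + (-12 + 3² - 1*3))) = -22*(-154 + (11 + (-12 + 9 - 3))) = -22*(-154 + (11 - 6)) = -22*(-154 + 5) = -22*(-149) = 3278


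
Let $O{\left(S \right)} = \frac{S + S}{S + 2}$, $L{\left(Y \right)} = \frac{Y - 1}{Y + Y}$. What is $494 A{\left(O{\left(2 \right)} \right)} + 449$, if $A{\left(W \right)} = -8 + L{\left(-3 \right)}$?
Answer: $- \frac{9521}{3} \approx -3173.7$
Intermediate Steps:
$L{\left(Y \right)} = \frac{-1 + Y}{2 Y}$
$O{\left(S \right)} = \frac{2 S}{2 + S}$
$A{\left(W \right)} = - \frac{22}{3}$ ($A{\left(W \right)} = -8 + \frac{-1 - 3}{2 \left(-3\right)} = -8 + \frac{1}{2} \left(- \frac{1}{3}\right) \left(-4\right) = -8 + \frac{2}{3} = - \frac{22}{3}$)
$494 A{\left(O{\left(2 \right)} \right)} + 449 = 494 \left(- \frac{22}{3}\right) + 449 = - \frac{10868}{3} + 449 = - \frac{9521}{3}$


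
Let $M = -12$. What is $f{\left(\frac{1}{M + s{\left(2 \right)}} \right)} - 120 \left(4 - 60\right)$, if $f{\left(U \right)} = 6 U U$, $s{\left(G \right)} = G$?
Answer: $\frac{336003}{50} \approx 6720.1$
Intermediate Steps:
$f{\left(U \right)} = 6 U^{2}$
$f{\left(\frac{1}{M + s{\left(2 \right)}} \right)} - 120 \left(4 - 60\right) = 6 \left(\frac{1}{-12 + 2}\right)^{2} - 120 \left(4 - 60\right) = 6 \left(\frac{1}{-10}\right)^{2} - -6720 = 6 \left(- \frac{1}{10}\right)^{2} + 6720 = 6 \cdot \frac{1}{100} + 6720 = \frac{3}{50} + 6720 = \frac{336003}{50}$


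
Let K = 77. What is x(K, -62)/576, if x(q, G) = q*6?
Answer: 77/96 ≈ 0.80208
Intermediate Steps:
x(q, G) = 6*q
x(K, -62)/576 = (6*77)/576 = 462*(1/576) = 77/96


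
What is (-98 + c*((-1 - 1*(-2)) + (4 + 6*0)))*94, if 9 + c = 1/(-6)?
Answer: -40561/3 ≈ -13520.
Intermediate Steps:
c = -55/6 (c = -9 + 1/(-6) = -9 - ⅙ = -55/6 ≈ -9.1667)
(-98 + c*((-1 - 1*(-2)) + (4 + 6*0)))*94 = (-98 - 55*((-1 - 1*(-2)) + (4 + 6*0))/6)*94 = (-98 - 55*((-1 + 2) + (4 + 0))/6)*94 = (-98 - 55*(1 + 4)/6)*94 = (-98 - 55/6*5)*94 = (-98 - 275/6)*94 = -863/6*94 = -40561/3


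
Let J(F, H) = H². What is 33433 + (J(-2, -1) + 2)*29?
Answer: 33520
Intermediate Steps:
33433 + (J(-2, -1) + 2)*29 = 33433 + ((-1)² + 2)*29 = 33433 + (1 + 2)*29 = 33433 + 3*29 = 33433 + 87 = 33520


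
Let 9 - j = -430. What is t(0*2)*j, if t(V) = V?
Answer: 0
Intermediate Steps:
j = 439 (j = 9 - 1*(-430) = 9 + 430 = 439)
t(0*2)*j = (0*2)*439 = 0*439 = 0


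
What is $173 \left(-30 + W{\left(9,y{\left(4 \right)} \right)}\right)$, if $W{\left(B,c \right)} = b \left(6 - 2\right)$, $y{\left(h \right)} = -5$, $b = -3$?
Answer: $-7266$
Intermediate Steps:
$W{\left(B,c \right)} = -12$ ($W{\left(B,c \right)} = - 3 \left(6 - 2\right) = \left(-3\right) 4 = -12$)
$173 \left(-30 + W{\left(9,y{\left(4 \right)} \right)}\right) = 173 \left(-30 - 12\right) = 173 \left(-42\right) = -7266$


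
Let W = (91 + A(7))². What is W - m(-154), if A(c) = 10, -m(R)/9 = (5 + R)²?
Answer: 210010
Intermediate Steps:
m(R) = -9*(5 + R)²
W = 10201 (W = (91 + 10)² = 101² = 10201)
W - m(-154) = 10201 - (-9)*(5 - 154)² = 10201 - (-9)*(-149)² = 10201 - (-9)*22201 = 10201 - 1*(-199809) = 10201 + 199809 = 210010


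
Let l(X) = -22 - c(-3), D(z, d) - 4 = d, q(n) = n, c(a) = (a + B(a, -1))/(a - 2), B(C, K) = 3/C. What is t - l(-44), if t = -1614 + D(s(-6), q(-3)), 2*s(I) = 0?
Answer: -7951/5 ≈ -1590.2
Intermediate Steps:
c(a) = (a + 3/a)/(-2 + a) (c(a) = (a + 3/a)/(a - 2) = (a + 3/a)/(-2 + a))
s(I) = 0 (s(I) = (½)*0 = 0)
D(z, d) = 4 + d
l(X) = -114/5 (l(X) = -22 - (3 + (-3)²)/((-3)*(-2 - 3)) = -22 - (-1)*(3 + 9)/(3*(-5)) = -22 - (-1)*(-1)*12/(3*5) = -22 - 1*⅘ = -22 - ⅘ = -114/5)
t = -1613 (t = -1614 + (4 - 3) = -1614 + 1 = -1613)
t - l(-44) = -1613 - 1*(-114/5) = -1613 + 114/5 = -7951/5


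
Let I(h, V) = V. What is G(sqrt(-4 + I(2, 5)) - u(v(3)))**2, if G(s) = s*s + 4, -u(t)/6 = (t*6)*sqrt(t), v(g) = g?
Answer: 1224929977 + 15118704*sqrt(3) ≈ 1.2511e+9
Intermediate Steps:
u(t) = -36*t**(3/2) (u(t) = -6*t*6*sqrt(t) = -6*6*t*sqrt(t) = -36*t**(3/2))
G(s) = 4 + s**2 (G(s) = s**2 + 4 = 4 + s**2)
G(sqrt(-4 + I(2, 5)) - u(v(3)))**2 = (4 + (sqrt(-4 + 5) - (-36)*3**(3/2))**2)**2 = (4 + (sqrt(1) - (-36)*3*sqrt(3))**2)**2 = (4 + (1 - (-108)*sqrt(3))**2)**2 = (4 + (1 + 108*sqrt(3))**2)**2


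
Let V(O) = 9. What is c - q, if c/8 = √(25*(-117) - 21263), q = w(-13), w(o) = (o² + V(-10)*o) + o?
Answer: -39 + 16*I*√6047 ≈ -39.0 + 1244.2*I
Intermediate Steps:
w(o) = o² + 10*o (w(o) = (o² + 9*o) + o = o² + 10*o)
q = 39 (q = -13*(10 - 13) = -13*(-3) = 39)
c = 16*I*√6047 (c = 8*√(25*(-117) - 21263) = 8*√(-2925 - 21263) = 8*√(-24188) = 8*(2*I*√6047) = 16*I*√6047 ≈ 1244.2*I)
c - q = 16*I*√6047 - 1*39 = 16*I*√6047 - 39 = -39 + 16*I*√6047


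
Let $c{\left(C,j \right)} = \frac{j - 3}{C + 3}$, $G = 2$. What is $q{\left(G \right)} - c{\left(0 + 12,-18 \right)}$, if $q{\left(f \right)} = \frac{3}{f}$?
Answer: $\frac{29}{10} \approx 2.9$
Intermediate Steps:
$c{\left(C,j \right)} = \frac{-3 + j}{3 + C}$
$q{\left(G \right)} - c{\left(0 + 12,-18 \right)} = \frac{3}{2} - \frac{-3 - 18}{3 + \left(0 + 12\right)} = 3 \cdot \frac{1}{2} - \frac{1}{3 + 12} \left(-21\right) = \frac{3}{2} - \frac{1}{15} \left(-21\right) = \frac{3}{2} - - \frac{7}{5} = \frac{3}{2} + \frac{7}{5} = \frac{29}{10}$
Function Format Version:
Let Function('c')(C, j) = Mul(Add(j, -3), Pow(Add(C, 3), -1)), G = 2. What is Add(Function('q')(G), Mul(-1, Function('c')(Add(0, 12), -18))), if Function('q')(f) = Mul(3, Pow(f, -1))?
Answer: Rational(29, 10) ≈ 2.9000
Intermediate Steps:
Function('c')(C, j) = Mul(Pow(Add(3, C), -1), Add(-3, j)) (Function('c')(C, j) = Mul(Add(-3, j), Pow(Add(3, C), -1)) = Mul(Pow(Add(3, C), -1), Add(-3, j)))
Add(Function('q')(G), Mul(-1, Function('c')(Add(0, 12), -18))) = Add(Mul(3, Pow(2, -1)), Mul(-1, Mul(Pow(Add(3, Add(0, 12)), -1), Add(-3, -18)))) = Add(Mul(3, Rational(1, 2)), Mul(-1, Mul(Pow(Add(3, 12), -1), -21))) = Add(Rational(3, 2), Mul(-1, Mul(Pow(15, -1), -21))) = Add(Rational(3, 2), Mul(-1, Mul(Rational(1, 15), -21))) = Add(Rational(3, 2), Mul(-1, Rational(-7, 5))) = Add(Rational(3, 2), Rational(7, 5)) = Rational(29, 10)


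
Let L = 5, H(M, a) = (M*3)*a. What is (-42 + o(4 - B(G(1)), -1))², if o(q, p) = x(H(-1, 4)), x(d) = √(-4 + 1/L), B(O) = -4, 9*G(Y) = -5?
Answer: (210 - I*√95)²/25 ≈ 1760.2 - 163.75*I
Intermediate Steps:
H(M, a) = 3*M*a (H(M, a) = (3*M)*a = 3*M*a)
G(Y) = -5/9 (G(Y) = (⅑)*(-5) = -5/9)
x(d) = I*√95/5 (x(d) = √(-4 + 1/5) = √(-4 + ⅕) = √(-19/5) = I*√95/5)
o(q, p) = I*√95/5
(-42 + o(4 - B(G(1)), -1))² = (-42 + I*√95/5)²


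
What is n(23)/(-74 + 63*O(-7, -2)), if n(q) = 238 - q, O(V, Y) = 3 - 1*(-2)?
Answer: 215/241 ≈ 0.89212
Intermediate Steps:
O(V, Y) = 5 (O(V, Y) = 3 + 2 = 5)
n(23)/(-74 + 63*O(-7, -2)) = (238 - 1*23)/(-74 + 63*5) = (238 - 23)/(-74 + 315) = 215/241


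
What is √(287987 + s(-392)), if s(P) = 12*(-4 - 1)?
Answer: √287927 ≈ 536.59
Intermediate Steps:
s(P) = -60 (s(P) = 12*(-5) = -60)
√(287987 + s(-392)) = √(287987 - 60) = √287927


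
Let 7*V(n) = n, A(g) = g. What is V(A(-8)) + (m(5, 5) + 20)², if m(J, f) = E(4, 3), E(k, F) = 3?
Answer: 3695/7 ≈ 527.86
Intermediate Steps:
m(J, f) = 3
V(n) = n/7
V(A(-8)) + (m(5, 5) + 20)² = (⅐)*(-8) + (3 + 20)² = -8/7 + 23² = -8/7 + 529 = 3695/7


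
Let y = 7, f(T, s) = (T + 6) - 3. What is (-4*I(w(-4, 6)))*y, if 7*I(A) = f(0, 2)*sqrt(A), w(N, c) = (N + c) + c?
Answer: -24*sqrt(2) ≈ -33.941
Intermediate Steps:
f(T, s) = 3 + T (f(T, s) = (6 + T) - 3 = 3 + T)
w(N, c) = N + 2*c
I(A) = 3*sqrt(A)/7 (I(A) = ((3 + 0)*sqrt(A))/7 = (3*sqrt(A))/7 = 3*sqrt(A)/7)
(-4*I(w(-4, 6)))*y = -12*sqrt(-4 + 2*6)/7*7 = -12*sqrt(-4 + 12)/7*7 = -12*sqrt(8)/7*7 = -12*2*sqrt(2)/7*7 = -24*sqrt(2)/7*7 = -24*sqrt(2)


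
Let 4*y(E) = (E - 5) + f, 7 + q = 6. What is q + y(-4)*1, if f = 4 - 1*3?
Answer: -3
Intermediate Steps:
q = -1 (q = -7 + 6 = -1)
f = 1 (f = 4 - 3 = 1)
y(E) = -1 + E/4 (y(E) = ((E - 5) + 1)/4 = ((-5 + E) + 1)/4 = (-4 + E)/4 = -1 + E/4)
q + y(-4)*1 = -1 + (-1 + (¼)*(-4))*1 = -1 + (-1 - 1)*1 = -1 - 2*1 = -1 - 2 = -3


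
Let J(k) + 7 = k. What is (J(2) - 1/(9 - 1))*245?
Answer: -10045/8 ≈ -1255.6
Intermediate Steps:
J(k) = -7 + k
(J(2) - 1/(9 - 1))*245 = ((-7 + 2) - 1/(9 - 1))*245 = (-5 - 1/8)*245 = (-5 - 1*⅛)*245 = (-5 - ⅛)*245 = -41/8*245 = -10045/8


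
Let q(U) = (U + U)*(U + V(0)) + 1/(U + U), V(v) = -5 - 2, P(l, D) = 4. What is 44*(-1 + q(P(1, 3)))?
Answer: -2189/2 ≈ -1094.5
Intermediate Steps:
V(v) = -7
q(U) = 1/(2*U) + 2*U*(-7 + U) (q(U) = (U + U)*(U - 7) + 1/(U + U) = (2*U)*(-7 + U) + 1/(2*U) = 2*U*(-7 + U) + 1/(2*U) = 1/(2*U) + 2*U*(-7 + U))
44*(-1 + q(P(1, 3))) = 44*(-1 + (½)*(1 + 4*4²*(-7 + 4))/4) = 44*(-1 + (½)*(¼)*(1 + 4*16*(-3))) = 44*(-1 + (½)*(¼)*(1 - 192)) = 44*(-1 + (½)*(¼)*(-191)) = 44*(-1 - 191/8) = 44*(-199/8) = -2189/2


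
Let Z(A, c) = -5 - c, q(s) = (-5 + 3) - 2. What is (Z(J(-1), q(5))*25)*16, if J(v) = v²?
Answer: -400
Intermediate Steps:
q(s) = -4 (q(s) = -2 - 2 = -4)
(Z(J(-1), q(5))*25)*16 = ((-5 - 1*(-4))*25)*16 = ((-5 + 4)*25)*16 = -1*25*16 = -25*16 = -400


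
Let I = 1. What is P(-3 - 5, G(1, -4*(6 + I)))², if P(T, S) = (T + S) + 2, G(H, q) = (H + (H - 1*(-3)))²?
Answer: 361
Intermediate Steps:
G(H, q) = (3 + 2*H)² (G(H, q) = (H + (H + 3))² = (H + (3 + H))² = (3 + 2*H)²)
P(T, S) = 2 + S + T (P(T, S) = (S + T) + 2 = 2 + S + T)
P(-3 - 5, G(1, -4*(6 + I)))² = (2 + (3 + 2*1)² + (-3 - 5))² = (2 + (3 + 2)² - 8)² = (2 + 5² - 8)² = (2 + 25 - 8)² = 19² = 361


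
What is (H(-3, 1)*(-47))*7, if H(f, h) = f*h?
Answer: 987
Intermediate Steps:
(H(-3, 1)*(-47))*7 = (-3*1*(-47))*7 = -3*(-47)*7 = 141*7 = 987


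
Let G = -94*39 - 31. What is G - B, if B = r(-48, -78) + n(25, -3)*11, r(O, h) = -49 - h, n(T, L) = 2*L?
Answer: -3660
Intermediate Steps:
G = -3697 (G = -3666 - 31 = -3697)
B = -37 (B = (-49 - 1*(-78)) + (2*(-3))*11 = (-49 + 78) - 6*11 = 29 - 66 = -37)
G - B = -3697 - 1*(-37) = -3697 + 37 = -3660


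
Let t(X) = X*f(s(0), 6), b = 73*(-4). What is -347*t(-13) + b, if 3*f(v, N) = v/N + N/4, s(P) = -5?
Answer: 6394/9 ≈ 710.44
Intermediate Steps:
f(v, N) = N/12 + v/(3*N) (f(v, N) = (v/N + N/4)/3 = (N/4 + v/N)/3 = N/12 + v/(3*N))
b = -292
t(X) = 2*X/9 (t(X) = X*((1/12)*6 + (⅓)*(-5)/6) = X*(½ + (⅓)*(-5)*(⅙)) = X*(½ - 5/18) = X*(2/9) = 2*X/9)
-347*t(-13) + b = -694*(-13)/9 - 292 = -347*(-26/9) - 292 = 9022/9 - 292 = 6394/9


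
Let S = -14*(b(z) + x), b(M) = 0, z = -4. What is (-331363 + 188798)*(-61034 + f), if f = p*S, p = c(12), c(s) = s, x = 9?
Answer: 8916870490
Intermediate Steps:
p = 12
S = -126 (S = -14*(0 + 9) = -14*9 = -126)
f = -1512 (f = 12*(-126) = -1512)
(-331363 + 188798)*(-61034 + f) = (-331363 + 188798)*(-61034 - 1512) = -142565*(-62546) = 8916870490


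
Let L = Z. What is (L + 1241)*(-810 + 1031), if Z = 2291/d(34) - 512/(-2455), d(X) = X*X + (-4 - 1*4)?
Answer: 774333638741/2818340 ≈ 2.7475e+5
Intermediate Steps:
d(X) = -8 + X**2 (d(X) = X**2 + (-4 - 4) = X**2 - 8 = -8 + X**2)
Z = 6212181/2818340 (Z = 2291/(-8 + 34**2) - 512/(-2455) = 2291/(-8 + 1156) - 512*(-1/2455) = 2291/1148 + 512/2455 = 6212181/2818340 ≈ 2.2042)
L = 6212181/2818340 ≈ 2.2042
(L + 1241)*(-810 + 1031) = (6212181/2818340 + 1241)*(-810 + 1031) = (3503772121/2818340)*221 = 774333638741/2818340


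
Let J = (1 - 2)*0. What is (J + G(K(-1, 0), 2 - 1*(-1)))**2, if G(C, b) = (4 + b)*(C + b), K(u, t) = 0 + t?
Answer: 441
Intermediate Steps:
K(u, t) = t
J = 0 (J = -1*0 = 0)
(J + G(K(-1, 0), 2 - 1*(-1)))**2 = (0 + ((2 - 1*(-1))**2 + 4*0 + 4*(2 - 1*(-1)) + 0*(2 - 1*(-1))))**2 = (0 + ((2 + 1)**2 + 0 + 4*(2 + 1) + 0*(2 + 1)))**2 = (0 + (3**2 + 0 + 4*3 + 0*3))**2 = (0 + (9 + 0 + 12 + 0))**2 = (0 + 21)**2 = 21**2 = 441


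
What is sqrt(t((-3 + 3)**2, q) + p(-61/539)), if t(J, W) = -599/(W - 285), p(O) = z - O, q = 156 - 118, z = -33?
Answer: I*sqrt(11018687537)/19019 ≈ 5.5192*I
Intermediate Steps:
q = 38
p(O) = -33 - O
t(J, W) = -599/(-285 + W)
sqrt(t((-3 + 3)**2, q) + p(-61/539)) = sqrt(-599/(-285 + 38) + (-33 - (-61)/539)) = sqrt(-599/(-247) + (-33 - (-61)/539)) = sqrt(-599*(-1/247) + (-33 - 1*(-61/539))) = sqrt(599/247 + (-33 + 61/539)) = sqrt(599/247 - 17726/539) = sqrt(-4055461/133133) = I*sqrt(11018687537)/19019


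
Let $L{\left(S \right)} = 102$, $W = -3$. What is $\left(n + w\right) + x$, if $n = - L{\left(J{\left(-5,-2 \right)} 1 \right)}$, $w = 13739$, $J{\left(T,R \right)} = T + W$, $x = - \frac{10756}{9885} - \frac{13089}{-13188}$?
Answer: $\frac{592584315899}{43454460} \approx 13637.0$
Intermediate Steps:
$x = - \frac{4155121}{43454460}$ ($x = \left(-10756\right) \frac{1}{9885} - - \frac{4363}{4396} = - \frac{10756}{9885} + \frac{4363}{4396} = - \frac{4155121}{43454460} \approx -0.09562$)
$J{\left(T,R \right)} = -3 + T$ ($J{\left(T,R \right)} = T - 3 = -3 + T$)
$n = -102$ ($n = \left(-1\right) 102 = -102$)
$\left(n + w\right) + x = \left(-102 + 13739\right) - \frac{4155121}{43454460} = 13637 - \frac{4155121}{43454460} = \frac{592584315899}{43454460}$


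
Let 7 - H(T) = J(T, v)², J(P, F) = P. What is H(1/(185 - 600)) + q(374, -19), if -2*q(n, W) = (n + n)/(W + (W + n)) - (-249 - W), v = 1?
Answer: -3157056643/28933800 ≈ -109.11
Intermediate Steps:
H(T) = 7 - T²
q(n, W) = -249/2 - W/2 - n/(n + 2*W) (q(n, W) = -((n + n)/(W + (W + n)) - (-249 - W))/2 = -((2*n)/(n + 2*W) + (249 + W))/2 = -(2*n/(n + 2*W) + (249 + W))/2 = -(249 + W + 2*n/(n + 2*W))/2 = -249/2 - W/2 - n/(n + 2*W))
H(1/(185 - 600)) + q(374, -19) = (7 - (1/(185 - 600))²) + (-498*(-19) - 251*374 - 2*(-19)² - 1*(-19)*374)/(2*(374 + 2*(-19))) = (7 - (1/(-415))²) + (9462 - 93874 - 2*361 + 7106)/(2*(374 - 38)) = (7 - (-1/415)²) + (½)*(9462 - 93874 - 722 + 7106)/336 = (7 - 1*1/172225) + (½)*(1/336)*(-78028) = (7 - 1/172225) - 19507/168 = 1205574/172225 - 19507/168 = -3157056643/28933800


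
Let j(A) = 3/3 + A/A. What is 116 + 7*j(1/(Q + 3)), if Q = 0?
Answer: 130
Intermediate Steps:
j(A) = 2 (j(A) = 3*(⅓) + 1 = 1 + 1 = 2)
116 + 7*j(1/(Q + 3)) = 116 + 7*2 = 116 + 14 = 130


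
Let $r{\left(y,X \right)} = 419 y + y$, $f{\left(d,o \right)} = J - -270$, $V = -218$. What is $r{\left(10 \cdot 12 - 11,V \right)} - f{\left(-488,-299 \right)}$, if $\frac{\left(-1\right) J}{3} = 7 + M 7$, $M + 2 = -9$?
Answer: $45300$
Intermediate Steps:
$M = -11$ ($M = -2 - 9 = -11$)
$J = 210$ ($J = - 3 \left(7 - 77\right) = \left(-3\right) \left(-70\right) = 210$)
$f{\left(d,o \right)} = 480$ ($f{\left(d,o \right)} = 210 - -270 = 210 + 270 = 480$)
$r{\left(y,X \right)} = 420 y$
$r{\left(10 \cdot 12 - 11,V \right)} - f{\left(-488,-299 \right)} = 420 \left(10 \cdot 12 - 11\right) - 480 = 420 \left(120 - 11\right) - 480 = 420 \cdot 109 - 480 = 45780 - 480 = 45300$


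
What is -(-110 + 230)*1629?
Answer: -195480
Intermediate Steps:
-(-110 + 230)*1629 = -1*120*1629 = -120*1629 = -195480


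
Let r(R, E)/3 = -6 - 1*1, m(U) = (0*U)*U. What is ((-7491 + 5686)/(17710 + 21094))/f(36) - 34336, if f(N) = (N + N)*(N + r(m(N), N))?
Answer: -287792815465/8381664 ≈ -34336.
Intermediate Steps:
m(U) = 0 (m(U) = 0*U = 0)
r(R, E) = -21 (r(R, E) = 3*(-6 - 1*1) = 3*(-6 - 1) = 3*(-7) = -21)
f(N) = 2*N*(-21 + N) (f(N) = (N + N)*(N - 21) = (2*N)*(-21 + N) = 2*N*(-21 + N))
((-7491 + 5686)/(17710 + 21094))/f(36) - 34336 = ((-7491 + 5686)/(17710 + 21094))/((2*36*(-21 + 36))) - 34336 = (-1805/38804)/((2*36*15)) - 34336 = -1805*1/38804/1080 - 34336 = -1805/38804*1/1080 - 34336 = -361/8381664 - 34336 = -287792815465/8381664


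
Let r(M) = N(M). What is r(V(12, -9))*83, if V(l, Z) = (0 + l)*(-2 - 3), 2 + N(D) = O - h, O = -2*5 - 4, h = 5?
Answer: -1743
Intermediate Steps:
O = -14 (O = -10 - 4 = -14)
N(D) = -21 (N(D) = -2 + (-14 - 1*5) = -2 + (-14 - 5) = -2 - 19 = -21)
V(l, Z) = -5*l (V(l, Z) = l*(-5) = -5*l)
r(M) = -21
r(V(12, -9))*83 = -21*83 = -1743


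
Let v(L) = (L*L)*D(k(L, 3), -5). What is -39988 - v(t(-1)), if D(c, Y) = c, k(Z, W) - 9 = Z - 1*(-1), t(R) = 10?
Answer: -41988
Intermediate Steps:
k(Z, W) = 10 + Z (k(Z, W) = 9 + (Z - 1*(-1)) = 9 + (Z + 1) = 9 + (1 + Z) = 10 + Z)
v(L) = L²*(10 + L) (v(L) = (L*L)*(10 + L) = L²*(10 + L))
-39988 - v(t(-1)) = -39988 - 10²*(10 + 10) = -39988 - 100*20 = -39988 - 1*2000 = -39988 - 2000 = -41988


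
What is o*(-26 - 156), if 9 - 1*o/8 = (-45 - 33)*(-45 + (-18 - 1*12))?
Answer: 8504496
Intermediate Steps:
o = -46728 (o = 72 - 8*(-45 - 33)*(-45 + (-18 - 1*12)) = 72 - (-624)*(-45 + (-18 - 12)) = 72 - (-624)*(-45 - 30) = 72 - (-624)*(-75) = 72 - 8*5850 = 72 - 46800 = -46728)
o*(-26 - 156) = -46728*(-26 - 156) = -46728*(-182) = 8504496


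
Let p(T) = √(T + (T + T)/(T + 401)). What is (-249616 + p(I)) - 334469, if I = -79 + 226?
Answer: -584085 + 35*√9042/274 ≈ -5.8407e+5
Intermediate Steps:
I = 147
p(T) = √(T + 2*T/(401 + T)) (p(T) = √(T + (2*T)/(401 + T)) = √(T + 2*T/(401 + T)))
(-249616 + p(I)) - 334469 = (-249616 + √(147*(403 + 147)/(401 + 147))) - 334469 = (-249616 + √(147*550/548)) - 334469 = (-249616 + √(147*(1/548)*550)) - 334469 = (-249616 + √(40425/274)) - 334469 = (-249616 + 35*√9042/274) - 334469 = -584085 + 35*√9042/274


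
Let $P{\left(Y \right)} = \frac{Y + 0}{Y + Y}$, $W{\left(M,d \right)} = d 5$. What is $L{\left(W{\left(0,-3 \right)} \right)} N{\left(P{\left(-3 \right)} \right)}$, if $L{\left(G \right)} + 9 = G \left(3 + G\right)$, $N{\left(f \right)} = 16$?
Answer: $2736$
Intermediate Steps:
$W{\left(M,d \right)} = 5 d$
$P{\left(Y \right)} = \frac{1}{2}$ ($P{\left(Y \right)} = \frac{Y}{2 Y} = Y \frac{1}{2 Y} = \frac{1}{2}$)
$L{\left(G \right)} = -9 + G \left(3 + G\right)$
$L{\left(W{\left(0,-3 \right)} \right)} N{\left(P{\left(-3 \right)} \right)} = \left(-9 + \left(5 \left(-3\right)\right)^{2} + 3 \cdot 5 \left(-3\right)\right) 16 = \left(-9 + \left(-15\right)^{2} + 3 \left(-15\right)\right) 16 = \left(-9 + 225 - 45\right) 16 = 171 \cdot 16 = 2736$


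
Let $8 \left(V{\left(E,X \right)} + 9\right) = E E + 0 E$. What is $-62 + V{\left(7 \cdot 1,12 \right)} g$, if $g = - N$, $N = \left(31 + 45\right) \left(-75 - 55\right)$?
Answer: $-28467$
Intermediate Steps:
$V{\left(E,X \right)} = -9 + \frac{E^{2}}{8}$ ($V{\left(E,X \right)} = -9 + \frac{E E + 0 E}{8} = -9 + \frac{E^{2} + 0}{8} = -9 + \frac{E^{2}}{8}$)
$N = -9880$ ($N = 76 \left(-130\right) = -9880$)
$g = 9880$ ($g = \left(-1\right) \left(-9880\right) = 9880$)
$-62 + V{\left(7 \cdot 1,12 \right)} g = -62 + \left(-9 + \frac{\left(7 \cdot 1\right)^{2}}{8}\right) 9880 = -62 + \left(-9 + \frac{7^{2}}{8}\right) 9880 = -62 + \left(-9 + \frac{1}{8} \cdot 49\right) 9880 = -62 + \left(-9 + \frac{49}{8}\right) 9880 = -62 - 28405 = -28467$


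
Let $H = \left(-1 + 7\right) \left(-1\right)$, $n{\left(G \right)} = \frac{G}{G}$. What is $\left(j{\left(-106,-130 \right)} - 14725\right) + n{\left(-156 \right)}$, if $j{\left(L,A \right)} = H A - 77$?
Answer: $-14021$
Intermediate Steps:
$n{\left(G \right)} = 1$
$H = -6$ ($H = 6 \left(-1\right) = -6$)
$j{\left(L,A \right)} = -77 - 6 A$ ($j{\left(L,A \right)} = - 6 A - 77 = -77 - 6 A$)
$\left(j{\left(-106,-130 \right)} - 14725\right) + n{\left(-156 \right)} = \left(\left(-77 - -780\right) - 14725\right) + 1 = \left(\left(-77 + 780\right) - 14725\right) + 1 = \left(703 - 14725\right) + 1 = -14022 + 1 = -14021$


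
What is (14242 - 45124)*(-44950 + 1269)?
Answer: 1348956642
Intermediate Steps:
(14242 - 45124)*(-44950 + 1269) = -30882*(-43681) = 1348956642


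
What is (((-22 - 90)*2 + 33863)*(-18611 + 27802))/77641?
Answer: 309176049/77641 ≈ 3982.1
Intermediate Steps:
(((-22 - 90)*2 + 33863)*(-18611 + 27802))/77641 = ((-112*2 + 33863)*9191)*(1/77641) = ((-224 + 33863)*9191)*(1/77641) = (33639*9191)*(1/77641) = 309176049*(1/77641) = 309176049/77641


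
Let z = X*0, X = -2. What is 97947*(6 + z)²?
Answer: 3526092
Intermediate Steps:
z = 0 (z = -2*0 = 0)
97947*(6 + z)² = 97947*(6 + 0)² = 97947*6² = 97947*36 = 3526092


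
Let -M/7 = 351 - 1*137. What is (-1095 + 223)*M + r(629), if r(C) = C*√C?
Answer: 1306256 + 629*√629 ≈ 1.3220e+6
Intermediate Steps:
M = -1498 (M = -7*(351 - 1*137) = -7*(351 - 137) = -7*214 = -1498)
r(C) = C^(3/2)
(-1095 + 223)*M + r(629) = (-1095 + 223)*(-1498) + 629^(3/2) = -872*(-1498) + 629*√629 = 1306256 + 629*√629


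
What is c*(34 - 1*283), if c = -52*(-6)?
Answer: -77688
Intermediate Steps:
c = 312
c*(34 - 1*283) = 312*(34 - 1*283) = 312*(34 - 283) = 312*(-249) = -77688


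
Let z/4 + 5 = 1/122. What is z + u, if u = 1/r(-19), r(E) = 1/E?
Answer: -2377/61 ≈ -38.967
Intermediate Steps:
z = -1218/61 (z = -20 + 4/122 = -20 + 4*(1/122) = -20 + 2/61 = -1218/61 ≈ -19.967)
u = -19 (u = 1/(1/(-19)) = 1/(-1/19) = -19)
z + u = -1218/61 - 19 = -2377/61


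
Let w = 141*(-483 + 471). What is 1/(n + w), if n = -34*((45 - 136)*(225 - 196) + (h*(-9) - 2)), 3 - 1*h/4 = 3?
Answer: 1/88102 ≈ 1.1350e-5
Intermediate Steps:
h = 0 (h = 12 - 4*3 = 12 - 12 = 0)
w = -1692 (w = 141*(-12) = -1692)
n = 89794 (n = -34*((45 - 136)*(225 - 196) + (0*(-9) - 2)) = -34*(-91*29 + (0 - 2)) = -34*(-2639 - 2) = -34*(-2641) = 89794)
1/(n + w) = 1/(89794 - 1692) = 1/88102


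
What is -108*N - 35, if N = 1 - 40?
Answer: 4177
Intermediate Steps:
N = -39
-108*N - 35 = -108*(-39) - 35 = 4212 - 35 = 4177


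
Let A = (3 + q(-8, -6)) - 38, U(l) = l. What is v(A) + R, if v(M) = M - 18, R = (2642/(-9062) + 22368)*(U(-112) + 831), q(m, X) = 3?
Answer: 72869048003/4531 ≈ 1.6082e+7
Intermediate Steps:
R = 72869274553/4531 (R = (2642/(-9062) + 22368)*(-112 + 831) = (2642*(-1/9062) + 22368)*719 = (-1321/4531 + 22368)*719 = (101348087/4531)*719 = 72869274553/4531 ≈ 1.6082e+7)
A = -32 (A = (3 + 3) - 38 = 6 - 38 = -32)
v(M) = -18 + M
v(A) + R = (-18 - 32) + 72869274553/4531 = -50 + 72869274553/4531 = 72869048003/4531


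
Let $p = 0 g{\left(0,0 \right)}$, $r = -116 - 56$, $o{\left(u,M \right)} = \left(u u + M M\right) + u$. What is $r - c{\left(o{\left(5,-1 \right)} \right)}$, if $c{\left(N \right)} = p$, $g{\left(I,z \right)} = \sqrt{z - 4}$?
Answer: $-172$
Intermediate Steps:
$g{\left(I,z \right)} = \sqrt{-4 + z}$
$o{\left(u,M \right)} = u + M^{2} + u^{2}$ ($o{\left(u,M \right)} = \left(u^{2} + M^{2}\right) + u = \left(M^{2} + u^{2}\right) + u = u + M^{2} + u^{2}$)
$r = -172$ ($r = -116 - 56 = -172$)
$p = 0$ ($p = 0 \sqrt{-4 + 0} = 0 \sqrt{-4} = 0 \cdot 2 i = 0$)
$c{\left(N \right)} = 0$
$r - c{\left(o{\left(5,-1 \right)} \right)} = -172 - 0 = -172 + 0 = -172$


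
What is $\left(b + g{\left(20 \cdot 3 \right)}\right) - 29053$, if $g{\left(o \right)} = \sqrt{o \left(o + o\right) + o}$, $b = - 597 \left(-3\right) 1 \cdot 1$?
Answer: $-27262 + 22 \sqrt{15} \approx -27177.0$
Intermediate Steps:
$b = 1791$ ($b = - 597 \left(\left(-3\right) 1\right) = \left(-597\right) \left(-3\right) = 1791$)
$g{\left(o \right)} = \sqrt{o + 2 o^{2}}$ ($g{\left(o \right)} = \sqrt{o 2 o + o} = \sqrt{2 o^{2} + o} = \sqrt{o + 2 o^{2}}$)
$\left(b + g{\left(20 \cdot 3 \right)}\right) - 29053 = \left(1791 + \sqrt{20 \cdot 3 \left(1 + 2 \cdot 20 \cdot 3\right)}\right) - 29053 = \left(1791 + \sqrt{60 \left(1 + 2 \cdot 60\right)}\right) - 29053 = \left(1791 + \sqrt{60 \left(1 + 120\right)}\right) - 29053 = \left(1791 + \sqrt{60 \cdot 121}\right) - 29053 = \left(1791 + \sqrt{7260}\right) - 29053 = \left(1791 + 22 \sqrt{15}\right) - 29053 = -27262 + 22 \sqrt{15}$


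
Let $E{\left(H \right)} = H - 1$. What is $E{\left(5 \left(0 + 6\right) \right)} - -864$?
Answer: $893$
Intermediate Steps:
$E{\left(H \right)} = -1 + H$
$E{\left(5 \left(0 + 6\right) \right)} - -864 = \left(-1 + 5 \left(0 + 6\right)\right) - -864 = \left(-1 + 5 \cdot 6\right) + 864 = \left(-1 + 30\right) + 864 = 29 + 864 = 893$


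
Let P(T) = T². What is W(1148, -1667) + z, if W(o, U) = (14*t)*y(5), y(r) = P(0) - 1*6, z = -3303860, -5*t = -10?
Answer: -3304028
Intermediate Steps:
t = 2 (t = -⅕*(-10) = 2)
y(r) = -6 (y(r) = 0² - 1*6 = 0 - 6 = -6)
W(o, U) = -168 (W(o, U) = (14*2)*(-6) = 28*(-6) = -168)
W(1148, -1667) + z = -168 - 3303860 = -3304028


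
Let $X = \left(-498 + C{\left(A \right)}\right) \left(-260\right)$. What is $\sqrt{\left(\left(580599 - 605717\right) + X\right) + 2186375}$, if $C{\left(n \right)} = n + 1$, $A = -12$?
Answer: $\sqrt{2293597} \approx 1514.5$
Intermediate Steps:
$C{\left(n \right)} = 1 + n$
$X = 132340$ ($X = \left(-498 + \left(1 - 12\right)\right) \left(-260\right) = \left(-498 - 11\right) \left(-260\right) = \left(-509\right) \left(-260\right) = 132340$)
$\sqrt{\left(\left(580599 - 605717\right) + X\right) + 2186375} = \sqrt{\left(\left(580599 - 605717\right) + 132340\right) + 2186375} = \sqrt{\left(-25118 + 132340\right) + 2186375} = \sqrt{107222 + 2186375} = \sqrt{2293597}$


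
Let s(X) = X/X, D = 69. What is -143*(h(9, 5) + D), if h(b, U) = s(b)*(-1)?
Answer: -9724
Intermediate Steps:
s(X) = 1
h(b, U) = -1 (h(b, U) = 1*(-1) = -1)
-143*(h(9, 5) + D) = -143*(-1 + 69) = -143*68 = -9724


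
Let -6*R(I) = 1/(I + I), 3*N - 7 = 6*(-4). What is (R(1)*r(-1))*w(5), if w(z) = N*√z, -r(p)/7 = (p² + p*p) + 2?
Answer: -119*√5/9 ≈ -29.566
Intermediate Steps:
r(p) = -14 - 14*p² (r(p) = -7*((p² + p*p) + 2) = -7*((p² + p²) + 2) = -7*(2*p² + 2) = -7*(2 + 2*p²) = -14 - 14*p²)
N = -17/3 (N = 7/3 + (6*(-4))/3 = 7/3 + (⅓)*(-24) = 7/3 - 8 = -17/3 ≈ -5.6667)
R(I) = -1/(12*I) (R(I) = -1/(6*(I + I)) = -1/(2*I)/6 = -1/(12*I))
w(z) = -17*√z/3
(R(1)*r(-1))*w(5) = ((-1/12/1)*(-14 - 14*(-1)²))*(-17*√5/3) = ((-1/12*1)*(-14 - 14*1))*(-17*√5/3) = (-(-14 - 14)/12)*(-17*√5/3) = (-1/12*(-28))*(-17*√5/3) = 7*(-17*√5/3)/3 = -119*√5/9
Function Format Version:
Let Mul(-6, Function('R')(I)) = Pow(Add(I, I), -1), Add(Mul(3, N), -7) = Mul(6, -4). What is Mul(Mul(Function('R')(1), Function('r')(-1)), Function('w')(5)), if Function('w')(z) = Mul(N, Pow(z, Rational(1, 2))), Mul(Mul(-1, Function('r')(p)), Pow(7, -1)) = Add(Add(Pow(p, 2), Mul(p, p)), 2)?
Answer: Mul(Rational(-119, 9), Pow(5, Rational(1, 2))) ≈ -29.566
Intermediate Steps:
Function('r')(p) = Add(-14, Mul(-14, Pow(p, 2))) (Function('r')(p) = Mul(-7, Add(Add(Pow(p, 2), Mul(p, p)), 2)) = Mul(-7, Add(Add(Pow(p, 2), Pow(p, 2)), 2)) = Mul(-7, Add(Mul(2, Pow(p, 2)), 2)) = Mul(-7, Add(2, Mul(2, Pow(p, 2)))) = Add(-14, Mul(-14, Pow(p, 2))))
N = Rational(-17, 3) (N = Add(Rational(7, 3), Mul(Rational(1, 3), Mul(6, -4))) = Add(Rational(7, 3), Mul(Rational(1, 3), -24)) = Add(Rational(7, 3), -8) = Rational(-17, 3) ≈ -5.6667)
Function('R')(I) = Mul(Rational(-1, 12), Pow(I, -1)) (Function('R')(I) = Mul(Rational(-1, 6), Pow(Add(I, I), -1)) = Mul(Rational(-1, 6), Pow(Mul(2, I), -1)) = Mul(Rational(-1, 6), Mul(Rational(1, 2), Pow(I, -1))) = Mul(Rational(-1, 12), Pow(I, -1)))
Function('w')(z) = Mul(Rational(-17, 3), Pow(z, Rational(1, 2)))
Mul(Mul(Function('R')(1), Function('r')(-1)), Function('w')(5)) = Mul(Mul(Mul(Rational(-1, 12), Pow(1, -1)), Add(-14, Mul(-14, Pow(-1, 2)))), Mul(Rational(-17, 3), Pow(5, Rational(1, 2)))) = Mul(Mul(Mul(Rational(-1, 12), 1), Add(-14, Mul(-14, 1))), Mul(Rational(-17, 3), Pow(5, Rational(1, 2)))) = Mul(Mul(Rational(-1, 12), Add(-14, -14)), Mul(Rational(-17, 3), Pow(5, Rational(1, 2)))) = Mul(Mul(Rational(-1, 12), -28), Mul(Rational(-17, 3), Pow(5, Rational(1, 2)))) = Mul(Rational(7, 3), Mul(Rational(-17, 3), Pow(5, Rational(1, 2)))) = Mul(Rational(-119, 9), Pow(5, Rational(1, 2)))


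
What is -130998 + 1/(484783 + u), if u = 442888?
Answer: -121523045657/927671 ≈ -1.3100e+5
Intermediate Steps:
-130998 + 1/(484783 + u) = -130998 + 1/(484783 + 442888) = -130998 + 1/927671 = -121523045657/927671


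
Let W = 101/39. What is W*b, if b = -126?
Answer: -4242/13 ≈ -326.31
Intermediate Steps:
W = 101/39 (W = 101*(1/39) = 101/39 ≈ 2.5897)
W*b = (101/39)*(-126) = -4242/13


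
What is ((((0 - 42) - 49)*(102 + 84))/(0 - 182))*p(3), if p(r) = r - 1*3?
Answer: 0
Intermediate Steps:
p(r) = -3 + r (p(r) = r - 3 = -3 + r)
((((0 - 42) - 49)*(102 + 84))/(0 - 182))*p(3) = ((((0 - 42) - 49)*(102 + 84))/(0 - 182))*(-3 + 3) = (((-42 - 49)*186)/(-182))*0 = -(-1)*186/2*0 = -1/182*(-16926)*0 = 93*0 = 0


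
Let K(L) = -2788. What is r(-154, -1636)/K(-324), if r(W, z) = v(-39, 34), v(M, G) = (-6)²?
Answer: -9/697 ≈ -0.012912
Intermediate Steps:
v(M, G) = 36
r(W, z) = 36
r(-154, -1636)/K(-324) = 36/(-2788) = 36*(-1/2788) = -9/697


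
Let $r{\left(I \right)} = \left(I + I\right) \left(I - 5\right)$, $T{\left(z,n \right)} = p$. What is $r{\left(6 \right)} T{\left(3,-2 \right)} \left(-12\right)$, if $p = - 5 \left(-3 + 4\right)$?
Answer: $720$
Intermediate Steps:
$p = -5$ ($p = \left(-5\right) 1 = -5$)
$T{\left(z,n \right)} = -5$
$r{\left(I \right)} = 2 I \left(-5 + I\right)$
$r{\left(6 \right)} T{\left(3,-2 \right)} \left(-12\right) = 2 \cdot 6 \left(-5 + 6\right) \left(-5\right) \left(-12\right) = 2 \cdot 6 \cdot 1 \left(-5\right) \left(-12\right) = 12 \left(-5\right) \left(-12\right) = \left(-60\right) \left(-12\right) = 720$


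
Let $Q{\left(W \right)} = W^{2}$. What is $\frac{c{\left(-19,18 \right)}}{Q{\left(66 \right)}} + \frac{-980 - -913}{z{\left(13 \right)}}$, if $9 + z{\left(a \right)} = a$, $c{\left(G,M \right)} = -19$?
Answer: $- \frac{36491}{2178} \approx -16.754$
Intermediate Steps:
$z{\left(a \right)} = -9 + a$
$\frac{c{\left(-19,18 \right)}}{Q{\left(66 \right)}} + \frac{-980 - -913}{z{\left(13 \right)}} = - \frac{19}{66^{2}} + \frac{-980 - -913}{-9 + 13} = - \frac{19}{4356} + \frac{-980 + 913}{4} = \left(-19\right) \frac{1}{4356} - \frac{67}{4} = - \frac{19}{4356} - \frac{67}{4} = - \frac{36491}{2178}$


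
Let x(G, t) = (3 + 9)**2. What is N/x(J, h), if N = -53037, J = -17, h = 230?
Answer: -5893/16 ≈ -368.31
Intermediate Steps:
x(G, t) = 144 (x(G, t) = 12**2 = 144)
N/x(J, h) = -53037/144 = -53037*1/144 = -5893/16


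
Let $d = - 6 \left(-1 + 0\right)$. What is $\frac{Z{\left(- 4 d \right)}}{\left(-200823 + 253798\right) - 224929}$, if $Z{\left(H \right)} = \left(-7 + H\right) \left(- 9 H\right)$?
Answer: $\frac{372}{9553} \approx 0.038941$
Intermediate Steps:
$d = 6$ ($d = \left(-6\right) \left(-1\right) = 6$)
$Z{\left(H \right)} = - 9 H \left(-7 + H\right)$
$\frac{Z{\left(- 4 d \right)}}{\left(-200823 + 253798\right) - 224929} = \frac{9 \left(\left(-4\right) 6\right) \left(7 - \left(-4\right) 6\right)}{\left(-200823 + 253798\right) - 224929} = \frac{9 \left(-24\right) \left(7 - -24\right)}{52975 - 224929} = \frac{9 \left(-24\right) \left(7 + 24\right)}{-171954} = 9 \left(-24\right) 31 \left(- \frac{1}{171954}\right) = \left(-6696\right) \left(- \frac{1}{171954}\right) = \frac{372}{9553}$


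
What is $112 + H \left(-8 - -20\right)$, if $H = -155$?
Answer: $-1748$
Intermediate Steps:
$112 + H \left(-8 - -20\right) = 112 - 155 \left(-8 - -20\right) = 112 - 155 \left(-8 + 20\right) = 112 - 1860 = -1748$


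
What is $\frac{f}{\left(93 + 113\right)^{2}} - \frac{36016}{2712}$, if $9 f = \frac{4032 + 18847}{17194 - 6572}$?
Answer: $- \frac{53875195025}{4056796728} \approx -13.28$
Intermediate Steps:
$f = \frac{22879}{95598}$ ($f = \frac{\left(4032 + 18847\right) \frac{1}{17194 - 6572}}{9} = \frac{22879 \cdot \frac{1}{10622}}{9} = \frac{1}{9} \cdot \frac{22879}{10622} = \frac{22879}{95598} \approx 0.23933$)
$\frac{f}{\left(93 + 113\right)^{2}} - \frac{36016}{2712} = \frac{22879}{95598 \left(93 + 113\right)^{2}} - \frac{36016}{2712} = \frac{22879}{95598 \cdot 206^{2}} - \frac{4502}{339} = \frac{22879}{95598 \cdot 42436} - \frac{4502}{339} = \frac{22879}{95598} \cdot \frac{1}{42436} - \frac{4502}{339} = \frac{22879}{4056796728} - \frac{4502}{339} = - \frac{53875195025}{4056796728}$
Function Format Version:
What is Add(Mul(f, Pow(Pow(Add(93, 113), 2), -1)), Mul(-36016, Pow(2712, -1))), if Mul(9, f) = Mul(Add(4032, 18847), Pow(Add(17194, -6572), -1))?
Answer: Rational(-53875195025, 4056796728) ≈ -13.280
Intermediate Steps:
f = Rational(22879, 95598) (f = Mul(Rational(1, 9), Mul(Add(4032, 18847), Pow(Add(17194, -6572), -1))) = Mul(Rational(1, 9), Mul(22879, Pow(10622, -1))) = Mul(Rational(1, 9), Mul(22879, Rational(1, 10622))) = Mul(Rational(1, 9), Rational(22879, 10622)) = Rational(22879, 95598) ≈ 0.23933)
Add(Mul(f, Pow(Pow(Add(93, 113), 2), -1)), Mul(-36016, Pow(2712, -1))) = Add(Mul(Rational(22879, 95598), Pow(Pow(Add(93, 113), 2), -1)), Mul(-36016, Pow(2712, -1))) = Add(Mul(Rational(22879, 95598), Pow(Pow(206, 2), -1)), Mul(-36016, Rational(1, 2712))) = Add(Mul(Rational(22879, 95598), Pow(42436, -1)), Rational(-4502, 339)) = Add(Mul(Rational(22879, 95598), Rational(1, 42436)), Rational(-4502, 339)) = Add(Rational(22879, 4056796728), Rational(-4502, 339)) = Rational(-53875195025, 4056796728)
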